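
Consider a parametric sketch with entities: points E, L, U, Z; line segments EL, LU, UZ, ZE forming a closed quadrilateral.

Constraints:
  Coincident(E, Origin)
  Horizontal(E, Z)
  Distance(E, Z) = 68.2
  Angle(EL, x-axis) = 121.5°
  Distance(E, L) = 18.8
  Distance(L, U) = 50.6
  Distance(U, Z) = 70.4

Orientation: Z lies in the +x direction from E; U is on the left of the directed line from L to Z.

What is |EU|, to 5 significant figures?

59.057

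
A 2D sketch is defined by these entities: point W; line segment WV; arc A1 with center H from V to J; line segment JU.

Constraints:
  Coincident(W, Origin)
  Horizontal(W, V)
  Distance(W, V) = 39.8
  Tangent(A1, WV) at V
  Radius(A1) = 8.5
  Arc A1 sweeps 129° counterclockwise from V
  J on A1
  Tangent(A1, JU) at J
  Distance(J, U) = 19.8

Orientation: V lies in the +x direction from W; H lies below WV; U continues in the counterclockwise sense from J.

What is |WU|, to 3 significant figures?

54.2

On A1, V sits at bearing 90° from H; a 129° counterclockwise sweep puts J at bearing 219°, so J = H + 8.5·(cos 219°, sin 219°) = (33.2, -13.8). Since A1 is tangent to JU there, HJ ⟂ JU, so JU runs along (−sin 219°, cos 219°); with |JU| = 19.8, U = (45.7, -29.2). Then |WU| = |U − W| = 54.2.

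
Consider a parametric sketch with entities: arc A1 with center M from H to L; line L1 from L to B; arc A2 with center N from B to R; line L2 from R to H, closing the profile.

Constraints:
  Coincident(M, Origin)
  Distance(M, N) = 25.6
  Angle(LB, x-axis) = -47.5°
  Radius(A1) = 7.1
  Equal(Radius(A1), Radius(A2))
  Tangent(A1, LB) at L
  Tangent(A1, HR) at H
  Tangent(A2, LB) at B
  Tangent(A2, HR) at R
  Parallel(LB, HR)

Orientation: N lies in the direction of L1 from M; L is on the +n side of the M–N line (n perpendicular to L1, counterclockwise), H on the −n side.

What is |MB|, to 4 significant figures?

26.57

The slot axis is L1's direction at -47.5°, so u = (cos -47.5°, sin -47.5°) = (0.6756, -0.7373) and n = (−sin -47.5°, cos -47.5°) = (0.7373, 0.6756). M is at the origin and N lies 25.6 along u from M, so N = 25.6·u = (17.30, -18.87). Tangency of A1 to both parallel lines with radius 7.1 puts L and H at M ± 7.1·n: L = (5.235, 4.797), H = (-5.235, -4.797). Equal radii place B and R the same way about N: B = N + 7.1·n = (22.53, -14.08), R = N − 7.1·n = (12.06, -23.67). Then |MB| = |B − M| = 26.57.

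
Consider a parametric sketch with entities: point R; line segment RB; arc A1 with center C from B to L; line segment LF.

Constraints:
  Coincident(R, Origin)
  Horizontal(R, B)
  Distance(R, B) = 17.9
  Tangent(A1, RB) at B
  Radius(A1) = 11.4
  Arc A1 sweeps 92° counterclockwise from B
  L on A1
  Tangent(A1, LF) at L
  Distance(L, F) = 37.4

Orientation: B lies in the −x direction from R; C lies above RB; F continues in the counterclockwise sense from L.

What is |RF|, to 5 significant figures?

49.792

On A1, B sits at bearing -90° from C; a 92° counterclockwise sweep puts L at bearing 2°, so L = C + 11.4·(cos 2°, sin 2°) = (-6.5069, 11.798). A1 meets LF tangentially, so CL is at right angles to LF, so LF runs along (−sin 2°, cos 2°); with |LF| = 37.4, F = (-7.8122, 49.175). Then |RF| = |F − R| = 49.792.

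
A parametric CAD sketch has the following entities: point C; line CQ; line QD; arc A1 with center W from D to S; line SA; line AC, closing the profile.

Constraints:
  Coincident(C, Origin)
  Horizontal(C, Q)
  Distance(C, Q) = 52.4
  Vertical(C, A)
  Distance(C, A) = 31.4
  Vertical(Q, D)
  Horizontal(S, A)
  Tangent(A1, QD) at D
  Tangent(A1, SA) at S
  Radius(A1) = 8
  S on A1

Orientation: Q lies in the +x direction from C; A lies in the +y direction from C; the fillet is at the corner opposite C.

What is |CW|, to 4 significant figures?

50.19

C is at the origin; CQ is horizontal with |CQ| = 52.4 and Q on the +x side, so Q = (52.40, 0.000). CA is vertical with |CA| = 31.4 and A on the +y side, so A = (0.000, 31.40). The virtual corner opposite C is at (52.40, 31.40). Tangency of A1 to QD means the radius WD is perpendicular to QD and tangency of A1 to SA means the radius WS is perpendicular to SA, with radius 8.0, so the center W sits 8.0 in from both sides at W = (44.40, 23.40). Then |CW| = |W − C| = 50.19.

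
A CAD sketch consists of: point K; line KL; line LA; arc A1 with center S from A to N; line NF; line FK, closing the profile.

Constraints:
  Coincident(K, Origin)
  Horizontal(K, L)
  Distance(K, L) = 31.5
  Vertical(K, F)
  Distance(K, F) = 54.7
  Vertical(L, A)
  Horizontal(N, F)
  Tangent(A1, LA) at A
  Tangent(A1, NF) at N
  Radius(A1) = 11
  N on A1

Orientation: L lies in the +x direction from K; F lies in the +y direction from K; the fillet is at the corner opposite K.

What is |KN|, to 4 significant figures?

58.42

K is at the origin; KL is horizontal with |KL| = 31.5 and L on the +x side, so L = (31.50, 0.000). K and F share the same x with |KF| = 54.7 and F on the +y side, so F = (0.000, 54.70). The virtual corner opposite K is at (31.50, 54.70). Tangency of A1 to LA means the radius SA is perpendicular to LA and A1 meets NF tangentially, so SN is at right angles to NF, with radius 11.0, so the center S sits 11.0 in from both sides at S = (20.50, 43.70). That places the tangent points at A = (31.50, 43.70) on LA and N = (20.50, 54.70) on NF. Then |KN| = |N − K| = 58.42.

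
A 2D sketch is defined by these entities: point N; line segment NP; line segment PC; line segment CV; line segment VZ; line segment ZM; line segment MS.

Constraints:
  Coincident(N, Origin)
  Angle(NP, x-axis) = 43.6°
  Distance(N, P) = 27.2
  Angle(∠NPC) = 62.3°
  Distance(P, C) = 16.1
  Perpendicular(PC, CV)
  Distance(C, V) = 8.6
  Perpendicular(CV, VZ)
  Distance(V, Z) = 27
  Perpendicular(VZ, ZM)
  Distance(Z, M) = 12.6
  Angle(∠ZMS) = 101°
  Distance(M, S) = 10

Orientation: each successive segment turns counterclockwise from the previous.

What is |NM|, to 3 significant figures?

36.6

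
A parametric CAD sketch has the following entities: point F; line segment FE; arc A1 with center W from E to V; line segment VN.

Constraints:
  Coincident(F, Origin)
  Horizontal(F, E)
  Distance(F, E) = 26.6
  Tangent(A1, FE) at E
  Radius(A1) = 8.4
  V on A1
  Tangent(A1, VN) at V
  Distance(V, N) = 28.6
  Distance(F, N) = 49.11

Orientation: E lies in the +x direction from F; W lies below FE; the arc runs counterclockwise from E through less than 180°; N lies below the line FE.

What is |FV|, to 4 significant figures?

22.49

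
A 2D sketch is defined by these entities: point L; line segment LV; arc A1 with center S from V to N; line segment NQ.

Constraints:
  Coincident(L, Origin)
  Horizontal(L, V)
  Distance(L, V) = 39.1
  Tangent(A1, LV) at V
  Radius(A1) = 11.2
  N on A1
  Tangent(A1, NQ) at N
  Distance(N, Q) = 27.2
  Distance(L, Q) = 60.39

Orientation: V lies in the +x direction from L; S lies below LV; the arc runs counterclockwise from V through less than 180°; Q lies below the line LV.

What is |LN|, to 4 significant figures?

34.64

L is at the origin; LV is horizontal with |LV| = 39.1 and V on the +x side, so V = (39.10, 0.000). Since A1 is tangent to LV there, SV ⟂ LV, so S = V + (0, -11.2) = (39.10, -11.20). Since SN ⟂ NQ (tangency), |SQ| = √(11.2² + 27.2²) = 29.42 regardless of where N sits on A1. So Q lies on both circle(L, 60.39) and circle(S, 29.42); the below-LV intersection is Q = (45.28, -39.96). N is the foot of the tangent from Q: N = (29.87, -17.54).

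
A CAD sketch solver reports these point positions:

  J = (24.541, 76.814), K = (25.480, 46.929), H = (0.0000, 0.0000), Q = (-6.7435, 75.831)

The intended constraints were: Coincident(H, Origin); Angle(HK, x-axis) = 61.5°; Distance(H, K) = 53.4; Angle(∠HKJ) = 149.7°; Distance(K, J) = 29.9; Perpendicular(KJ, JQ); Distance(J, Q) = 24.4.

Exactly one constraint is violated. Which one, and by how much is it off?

Distance(J, Q) = 24.4 — off by 6.90.

H = (0.00, 0.00) ✓; HK at 61.50° ✓; |HK| = 53.40 ✓; ∠HKJ = 149.7° ✓; |KJ| = 29.90 ✓; ∠(KJ, JQ) = 90.00° ✓; |JQ| = 31.30 ✗.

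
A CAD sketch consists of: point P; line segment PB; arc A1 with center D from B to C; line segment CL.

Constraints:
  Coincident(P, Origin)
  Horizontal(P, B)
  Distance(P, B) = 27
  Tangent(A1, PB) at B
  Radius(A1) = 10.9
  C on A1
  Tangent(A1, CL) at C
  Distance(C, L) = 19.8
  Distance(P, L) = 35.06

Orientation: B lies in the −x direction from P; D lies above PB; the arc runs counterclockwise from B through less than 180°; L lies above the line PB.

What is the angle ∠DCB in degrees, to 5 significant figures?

44.398°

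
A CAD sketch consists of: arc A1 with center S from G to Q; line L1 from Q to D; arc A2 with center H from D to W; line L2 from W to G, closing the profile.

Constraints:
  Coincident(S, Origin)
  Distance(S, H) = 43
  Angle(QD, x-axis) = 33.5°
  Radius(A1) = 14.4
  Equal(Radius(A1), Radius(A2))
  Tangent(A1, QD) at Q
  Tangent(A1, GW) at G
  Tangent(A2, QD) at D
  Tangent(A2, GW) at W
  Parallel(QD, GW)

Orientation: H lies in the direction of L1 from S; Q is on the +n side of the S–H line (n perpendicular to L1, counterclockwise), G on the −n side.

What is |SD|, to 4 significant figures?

45.35

The slot axis is L1's direction at 33.5°, so u = (cos 33.5°, sin 33.5°) = (0.8339, 0.5519) and n = (−sin 33.5°, cos 33.5°) = (-0.5519, 0.8339). S is at the origin and H lies 43.0 along u from S, so H = 43.0·u = (35.86, 23.73). Tangency of A1 to both parallel lines with radius 14.4 puts Q and G at S ± 14.4·n: Q = (-7.948, 12.01), G = (7.948, -12.01). Equal radii place D and W the same way about H: D = H + 14.4·n = (27.91, 35.74), W = H − 14.4·n = (43.80, 11.73). Then |SD| = |D − S| = 45.35.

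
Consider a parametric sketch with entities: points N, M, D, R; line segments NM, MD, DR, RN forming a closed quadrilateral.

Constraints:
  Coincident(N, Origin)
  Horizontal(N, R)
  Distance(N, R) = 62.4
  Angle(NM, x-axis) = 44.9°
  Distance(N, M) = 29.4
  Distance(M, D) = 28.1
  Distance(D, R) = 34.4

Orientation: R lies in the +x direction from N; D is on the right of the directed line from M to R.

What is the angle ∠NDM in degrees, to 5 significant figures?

61.640°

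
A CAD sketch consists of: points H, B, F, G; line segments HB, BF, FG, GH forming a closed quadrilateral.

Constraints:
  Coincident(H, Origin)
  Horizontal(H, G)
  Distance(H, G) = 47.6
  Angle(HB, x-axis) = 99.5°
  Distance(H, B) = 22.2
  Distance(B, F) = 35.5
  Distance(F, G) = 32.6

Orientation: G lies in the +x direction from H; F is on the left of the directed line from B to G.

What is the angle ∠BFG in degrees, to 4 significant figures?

109.8°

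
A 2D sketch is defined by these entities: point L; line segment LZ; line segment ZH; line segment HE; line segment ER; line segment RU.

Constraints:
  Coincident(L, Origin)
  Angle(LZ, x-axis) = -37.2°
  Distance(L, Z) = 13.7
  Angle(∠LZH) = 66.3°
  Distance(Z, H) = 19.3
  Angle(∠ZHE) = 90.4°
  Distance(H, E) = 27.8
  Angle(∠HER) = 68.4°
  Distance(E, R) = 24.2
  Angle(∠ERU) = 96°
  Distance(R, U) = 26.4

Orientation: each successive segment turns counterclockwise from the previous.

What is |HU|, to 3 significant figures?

16.7

L is at the origin; LZ runs at -37.2° with length 13.7, so Z = (10.9, -8.28). ∠LZH = 66.3° gives ZH at 76.5° from the x-axis; with |ZH| = 19.3, H = (15.4, 10.5). ∠ZHE = 90.4° gives HE at 166° from the x-axis; with |HE| = 27.8, E = (-11.6, 17.2). ∠HER = 68.4° gives ER at -82.3° from the x-axis; with |ER| = 24.2, R = (-8.33, -6.82). ∠ERU = 96.0° gives RU at 1.70° from the x-axis; with |RU| = 26.4, U = (18.1, -6.04). Then |HU| = |U − H| = 16.7.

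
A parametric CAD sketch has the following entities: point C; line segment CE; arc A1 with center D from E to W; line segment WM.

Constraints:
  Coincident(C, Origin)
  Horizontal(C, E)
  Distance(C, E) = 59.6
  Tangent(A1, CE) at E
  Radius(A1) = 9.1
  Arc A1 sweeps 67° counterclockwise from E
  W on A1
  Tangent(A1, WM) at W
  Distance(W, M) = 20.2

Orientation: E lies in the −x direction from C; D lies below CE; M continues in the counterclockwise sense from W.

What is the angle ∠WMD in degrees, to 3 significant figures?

24.3°

C is at the origin; CE is horizontal with |CE| = 59.6 and E on the −x side, so E = (-59.6, 0.00). A1 meets CE tangentially, so DE is at right angles to CE, so D = E + (0, -9.1) = (-59.6, -9.10). On A1, E sits at bearing 90° from D; a 67° counterclockwise sweep puts W at bearing 157°, so W = D + 9.1·(cos 157°, sin 157°) = (-68.0, -5.54). Since A1 is tangent to WM there, DW ⟂ WM, so WM runs along (−sin 157°, cos 157°); with |WM| = 20.2, M = (-75.9, -24.1). Then cos ∠WMD = MW·MD / (|MW||MD|), giving 24.3°.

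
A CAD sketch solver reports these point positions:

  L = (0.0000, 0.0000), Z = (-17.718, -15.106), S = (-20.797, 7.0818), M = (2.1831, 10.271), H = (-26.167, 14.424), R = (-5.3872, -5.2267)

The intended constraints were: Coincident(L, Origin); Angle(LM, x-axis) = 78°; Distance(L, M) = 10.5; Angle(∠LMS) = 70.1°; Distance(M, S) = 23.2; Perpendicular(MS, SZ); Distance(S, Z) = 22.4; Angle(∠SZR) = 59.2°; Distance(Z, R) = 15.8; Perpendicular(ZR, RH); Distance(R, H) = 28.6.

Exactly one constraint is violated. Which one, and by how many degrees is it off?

Perpendicular(ZR, RH) — off by 7.90°.

L = (0.00, 0.00) ✓; LM at 78.00° ✓; |LM| = 10.50 ✓; ∠LMS = 70.10° ✓; |MS| = 23.20 ✓; ∠(MS, SZ) = 90.00° ✓; |SZ| = 22.40 ✓; ∠SZR = 59.20° ✓; |ZR| = 15.80 ✓; ∠(ZR, RH) = 97.90° ✗; |RH| = 28.60 ✓.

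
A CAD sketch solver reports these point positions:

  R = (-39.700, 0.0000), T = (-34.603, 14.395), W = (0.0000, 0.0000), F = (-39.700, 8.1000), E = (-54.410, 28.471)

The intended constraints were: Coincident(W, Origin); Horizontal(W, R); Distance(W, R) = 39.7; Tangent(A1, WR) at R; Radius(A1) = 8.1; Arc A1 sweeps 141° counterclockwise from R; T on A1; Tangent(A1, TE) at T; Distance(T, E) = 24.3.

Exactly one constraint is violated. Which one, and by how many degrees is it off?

Tangent(A1, TE) at T — off by 3.60°.

W = (0.00, 0.00) ✓; W.y = 0.00, R.y = 0.00 ✓; |WR| = 39.70 ✓; ∠(FR, RW) = 90.00° ✓; |FR| = 8.100 ✓; bearing(F→T) − bearing(F→R) = 141.0° ✓; |FT| = 8.100 ✓; ∠(FT, TE) = 86.40° ✗; |TE| = 24.30 ✓.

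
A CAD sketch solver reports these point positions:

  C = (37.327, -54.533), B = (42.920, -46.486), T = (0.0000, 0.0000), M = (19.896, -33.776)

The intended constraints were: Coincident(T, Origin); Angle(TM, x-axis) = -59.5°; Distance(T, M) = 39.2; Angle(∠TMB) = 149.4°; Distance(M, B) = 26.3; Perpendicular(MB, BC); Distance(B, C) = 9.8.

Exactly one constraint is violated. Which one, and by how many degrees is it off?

Perpendicular(MB, BC) — off by 5.90°.

T = (0.00, 0.00) ✓; TM at -59.50° ✓; |TM| = 39.20 ✓; ∠TMB = 149.4° ✓; |MB| = 26.30 ✓; ∠(MB, BC) = 95.90° ✗; |BC| = 9.800 ✓.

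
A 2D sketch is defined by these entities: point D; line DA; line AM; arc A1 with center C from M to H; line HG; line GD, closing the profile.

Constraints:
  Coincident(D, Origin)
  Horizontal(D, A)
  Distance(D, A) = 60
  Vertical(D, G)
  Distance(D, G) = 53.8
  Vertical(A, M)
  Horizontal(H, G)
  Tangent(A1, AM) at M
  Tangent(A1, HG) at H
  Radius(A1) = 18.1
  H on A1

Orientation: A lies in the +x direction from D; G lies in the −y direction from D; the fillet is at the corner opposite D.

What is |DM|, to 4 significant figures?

69.82

D is at the origin; D and A share the same y with |DA| = 60.0 and A on the +x side, so A = (60.00, 0.000). DG is vertical with |DG| = 53.8 and G on the −y side, so G = (0.000, -53.80). The virtual corner opposite D is at (60.00, -53.80). Tangency of A1 to AM means the radius CM is perpendicular to AM and tangency of A1 to HG means the radius CH is perpendicular to HG, with radius 18.1, so the center C sits 18.1 in from both sides at C = (41.90, -35.70). That places the tangent points at M = (60.00, -35.70) on AM and H = (41.90, -53.80) on HG. Then |DM| = |M − D| = 69.82.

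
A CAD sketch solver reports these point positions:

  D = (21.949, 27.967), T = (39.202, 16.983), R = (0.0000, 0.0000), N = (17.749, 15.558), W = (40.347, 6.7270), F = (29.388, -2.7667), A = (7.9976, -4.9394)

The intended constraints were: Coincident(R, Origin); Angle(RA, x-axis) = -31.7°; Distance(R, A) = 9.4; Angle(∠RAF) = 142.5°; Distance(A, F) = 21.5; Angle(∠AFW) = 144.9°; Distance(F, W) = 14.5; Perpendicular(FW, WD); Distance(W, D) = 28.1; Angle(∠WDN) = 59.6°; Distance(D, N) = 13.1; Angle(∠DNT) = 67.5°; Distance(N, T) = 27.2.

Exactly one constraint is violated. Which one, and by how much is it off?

Distance(N, T) = 27.2 — off by 5.70.

R = (0.00, 0.00) ✓; RA at -31.70° ✓; |RA| = 9.400 ✓; ∠RAF = 142.5° ✓; |AF| = 21.50 ✓; ∠AFW = 144.9° ✓; |FW| = 14.50 ✓; ∠(FW, WD) = 90.00° ✓; |WD| = 28.10 ✓; ∠WDN = 59.60° ✓; |DN| = 13.10 ✓; ∠DNT = 67.50° ✓; |NT| = 21.50 ✗.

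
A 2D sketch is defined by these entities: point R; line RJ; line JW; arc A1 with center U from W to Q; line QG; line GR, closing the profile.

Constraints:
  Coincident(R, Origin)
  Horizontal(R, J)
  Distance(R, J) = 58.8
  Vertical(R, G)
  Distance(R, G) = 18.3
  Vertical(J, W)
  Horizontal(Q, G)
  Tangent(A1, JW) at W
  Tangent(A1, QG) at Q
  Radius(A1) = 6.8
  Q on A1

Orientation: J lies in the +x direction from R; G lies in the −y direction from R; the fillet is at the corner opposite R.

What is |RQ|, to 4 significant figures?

55.13

R is at the origin; RJ is horizontal with |RJ| = 58.8 and J on the +x side, so J = (58.80, 0.000). RG is vertical with |RG| = 18.3 and G on the −y side, so G = (0.000, -18.30). The virtual corner opposite R is at (58.80, -18.30). Tangency of A1 to JW means the radius UW is perpendicular to JW and A1 meets QG tangentially, so UQ is at right angles to QG, with radius 6.8, so the center U sits 6.8 in from both sides at U = (52.00, -11.50). That places the tangent points at W = (58.80, -11.50) on JW and Q = (52.00, -18.30) on QG. Then |RQ| = |Q − R| = 55.13.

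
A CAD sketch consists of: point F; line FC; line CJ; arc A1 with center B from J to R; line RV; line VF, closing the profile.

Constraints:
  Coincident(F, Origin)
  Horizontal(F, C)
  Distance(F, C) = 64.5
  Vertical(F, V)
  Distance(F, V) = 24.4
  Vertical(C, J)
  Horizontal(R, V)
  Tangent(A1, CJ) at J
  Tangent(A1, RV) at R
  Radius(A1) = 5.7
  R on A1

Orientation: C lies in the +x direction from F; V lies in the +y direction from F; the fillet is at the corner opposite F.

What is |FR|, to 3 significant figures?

63.7

F is at the origin; FC is horizontal with |FC| = 64.5 and C on the +x side, so C = (64.5, 0.00). F and V share the same x with |FV| = 24.4 and V on the +y side, so V = (0.00, 24.4). The virtual corner opposite F is at (64.5, 24.4). Since A1 is tangent to CJ there, BJ ⟂ CJ and since A1 is tangent to RV there, BR ⟂ RV, with radius 5.7, so the center B sits 5.7 in from both sides at B = (58.8, 18.7). That places the tangent points at J = (64.5, 18.7) on CJ and R = (58.8, 24.4) on RV. Then |FR| = |R − F| = 63.7.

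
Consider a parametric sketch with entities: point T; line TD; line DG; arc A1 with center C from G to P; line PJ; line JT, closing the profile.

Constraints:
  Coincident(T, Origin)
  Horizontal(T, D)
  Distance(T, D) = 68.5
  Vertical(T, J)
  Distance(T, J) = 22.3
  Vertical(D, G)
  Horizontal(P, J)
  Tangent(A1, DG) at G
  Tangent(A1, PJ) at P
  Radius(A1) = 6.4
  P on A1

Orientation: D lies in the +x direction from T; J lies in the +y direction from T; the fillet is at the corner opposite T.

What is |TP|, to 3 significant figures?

66.0

The virtual corner opposite T is at (68.5, 22.3). Since A1 is tangent to DG there, CG ⟂ DG and tangency of A1 to PJ means the radius CP is perpendicular to PJ, with radius 6.4, so the center C sits 6.4 in from both sides at C = (62.1, 15.9). That places the tangent points at G = (68.5, 15.9) on DG and P = (62.1, 22.3) on PJ. Then |TP| = |P − T| = 66.0.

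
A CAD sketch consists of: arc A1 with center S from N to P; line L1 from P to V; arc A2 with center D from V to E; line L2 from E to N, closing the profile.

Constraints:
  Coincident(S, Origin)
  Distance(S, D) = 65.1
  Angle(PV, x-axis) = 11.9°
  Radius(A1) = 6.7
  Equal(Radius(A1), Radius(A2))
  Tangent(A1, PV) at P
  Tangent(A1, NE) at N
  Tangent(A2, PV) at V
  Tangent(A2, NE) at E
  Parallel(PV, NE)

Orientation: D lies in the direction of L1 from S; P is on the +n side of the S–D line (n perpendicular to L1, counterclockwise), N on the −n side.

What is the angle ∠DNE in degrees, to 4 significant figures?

5.876°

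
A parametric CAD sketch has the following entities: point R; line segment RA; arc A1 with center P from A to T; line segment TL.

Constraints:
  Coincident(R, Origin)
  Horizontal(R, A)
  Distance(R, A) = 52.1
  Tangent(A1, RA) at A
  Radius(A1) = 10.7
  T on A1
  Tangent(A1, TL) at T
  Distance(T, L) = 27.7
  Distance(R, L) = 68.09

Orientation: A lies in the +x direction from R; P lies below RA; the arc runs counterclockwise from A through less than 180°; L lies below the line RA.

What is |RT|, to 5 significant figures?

45.259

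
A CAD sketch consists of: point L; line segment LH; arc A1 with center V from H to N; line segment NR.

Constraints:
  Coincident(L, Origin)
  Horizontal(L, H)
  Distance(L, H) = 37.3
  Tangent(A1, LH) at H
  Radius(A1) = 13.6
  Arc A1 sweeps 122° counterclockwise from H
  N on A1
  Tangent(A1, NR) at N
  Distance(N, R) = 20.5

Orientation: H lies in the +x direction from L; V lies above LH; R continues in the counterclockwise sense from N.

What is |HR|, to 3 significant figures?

38.2

L is at the origin; LH is horizontal with |LH| = 37.3 and H on the +x side, so H = (37.3, 0.00). The tangent condition forces VH to be normal to LH, so V = H + (0, 13.6) = (37.3, 13.6). On A1, H sits at bearing -90° from V; a 122° counterclockwise sweep puts N at bearing 32°, so N = V + 13.6·(cos 32°, sin 32°) = (48.8, 20.8). The tangent condition forces VN to be normal to NR, so NR runs along (−sin 32°, cos 32°); with |NR| = 20.5, R = (38.0, 38.2). Then |HR| = |R − H| = 38.2.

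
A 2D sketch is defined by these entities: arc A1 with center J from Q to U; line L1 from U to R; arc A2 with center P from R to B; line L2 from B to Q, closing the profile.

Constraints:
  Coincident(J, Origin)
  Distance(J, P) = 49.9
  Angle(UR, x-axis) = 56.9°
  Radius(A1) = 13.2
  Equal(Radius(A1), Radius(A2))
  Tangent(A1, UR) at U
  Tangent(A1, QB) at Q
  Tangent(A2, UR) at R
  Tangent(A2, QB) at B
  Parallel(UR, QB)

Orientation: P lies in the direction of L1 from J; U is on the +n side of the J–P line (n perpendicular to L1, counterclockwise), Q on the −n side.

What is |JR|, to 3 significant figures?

51.6

The slot axis is L1's direction at 56.9°, so u = (cos 56.9°, sin 56.9°) = (0.546, 0.838) and n = (−sin 56.9°, cos 56.9°) = (-0.838, 0.546). J is at the origin and P lies 49.9 along u from J, so P = 49.9·u = (27.3, 41.8). Tangency of A1 to both parallel lines with radius 13.2 puts U and Q at J ± 13.2·n: U = (-11.1, 7.21), Q = (11.1, -7.21). Equal radii place R and B the same way about P: R = P + 13.2·n = (16.2, 49.0), B = P − 13.2·n = (38.3, 34.6). Then |JR| = |R − J| = 51.6.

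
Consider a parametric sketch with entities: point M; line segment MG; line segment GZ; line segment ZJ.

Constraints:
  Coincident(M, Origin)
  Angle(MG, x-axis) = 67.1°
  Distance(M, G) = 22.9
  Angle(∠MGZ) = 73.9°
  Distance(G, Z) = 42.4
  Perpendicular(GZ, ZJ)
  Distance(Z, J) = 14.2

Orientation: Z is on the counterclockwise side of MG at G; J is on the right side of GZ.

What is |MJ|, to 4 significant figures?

51.09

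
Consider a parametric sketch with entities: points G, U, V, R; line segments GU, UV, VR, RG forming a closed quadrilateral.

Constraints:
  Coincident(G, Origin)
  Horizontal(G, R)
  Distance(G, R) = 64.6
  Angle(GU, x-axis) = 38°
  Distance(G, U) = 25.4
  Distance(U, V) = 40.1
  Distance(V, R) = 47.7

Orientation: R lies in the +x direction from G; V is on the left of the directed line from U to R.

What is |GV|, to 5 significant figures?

65.338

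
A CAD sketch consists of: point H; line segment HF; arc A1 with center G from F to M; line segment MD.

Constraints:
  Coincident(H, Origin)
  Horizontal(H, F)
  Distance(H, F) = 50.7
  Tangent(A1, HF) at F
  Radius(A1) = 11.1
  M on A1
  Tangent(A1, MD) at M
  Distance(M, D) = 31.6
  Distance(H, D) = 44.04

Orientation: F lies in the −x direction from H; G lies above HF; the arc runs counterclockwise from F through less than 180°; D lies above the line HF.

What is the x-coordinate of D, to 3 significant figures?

-27.0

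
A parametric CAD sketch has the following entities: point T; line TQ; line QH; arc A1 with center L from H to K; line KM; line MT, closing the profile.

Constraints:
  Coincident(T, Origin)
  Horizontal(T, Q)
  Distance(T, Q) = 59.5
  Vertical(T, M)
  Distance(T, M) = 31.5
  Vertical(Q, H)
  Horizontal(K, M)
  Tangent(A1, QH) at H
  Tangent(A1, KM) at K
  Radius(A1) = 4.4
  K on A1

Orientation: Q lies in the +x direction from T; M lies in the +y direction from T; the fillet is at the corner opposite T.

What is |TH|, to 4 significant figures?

65.38

T is at the origin; T and Q share the same y with |TQ| = 59.5 and Q on the +x side, so Q = (59.50, 0.000). TM is vertical with |TM| = 31.5 and M on the +y side, so M = (0.000, 31.50). The virtual corner opposite T is at (59.50, 31.50). Since A1 is tangent to QH there, LH ⟂ QH and A1 meets KM tangentially, so LK is at right angles to KM, with radius 4.4, so the center L sits 4.4 in from both sides at L = (55.10, 27.10). That places the tangent points at H = (59.50, 27.10) on QH and K = (55.10, 31.50) on KM. Then |TH| = |H − T| = 65.38.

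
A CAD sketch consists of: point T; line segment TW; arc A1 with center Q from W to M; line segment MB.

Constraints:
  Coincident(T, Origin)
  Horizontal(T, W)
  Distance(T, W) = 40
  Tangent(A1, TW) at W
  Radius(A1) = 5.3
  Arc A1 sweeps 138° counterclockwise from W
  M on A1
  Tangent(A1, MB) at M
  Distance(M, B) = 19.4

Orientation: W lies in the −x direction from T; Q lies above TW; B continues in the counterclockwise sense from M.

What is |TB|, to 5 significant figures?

55.512

On A1, W sits at bearing -90° from Q; a 138° counterclockwise sweep puts M at bearing 48°, so M = Q + 5.3·(cos 48°, sin 48°) = (-36.454, 9.2387). Since A1 is tangent to MB there, QM ⟂ MB, so MB runs along (−sin 48°, cos 48°); with |MB| = 19.4, B = (-50.871, 22.220). Then |TB| = |B − T| = 55.512.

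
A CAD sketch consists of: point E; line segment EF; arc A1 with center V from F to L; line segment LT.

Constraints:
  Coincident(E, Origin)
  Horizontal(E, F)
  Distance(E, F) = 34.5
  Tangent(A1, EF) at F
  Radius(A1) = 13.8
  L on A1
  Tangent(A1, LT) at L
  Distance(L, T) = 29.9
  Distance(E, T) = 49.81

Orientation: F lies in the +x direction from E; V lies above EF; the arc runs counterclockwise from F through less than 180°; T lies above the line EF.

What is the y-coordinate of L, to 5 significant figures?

23.761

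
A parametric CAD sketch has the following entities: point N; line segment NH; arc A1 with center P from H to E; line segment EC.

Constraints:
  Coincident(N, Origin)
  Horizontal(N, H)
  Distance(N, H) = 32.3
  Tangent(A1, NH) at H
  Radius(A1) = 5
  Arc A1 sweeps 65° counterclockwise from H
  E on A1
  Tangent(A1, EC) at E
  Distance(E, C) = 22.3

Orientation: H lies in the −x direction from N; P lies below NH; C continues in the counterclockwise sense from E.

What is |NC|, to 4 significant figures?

51.70

N is at the origin; NH is horizontal with |NH| = 32.3 and H on the −x side, so H = (-32.30, 0.000). The tangent condition forces PH to be normal to NH, so P = H + (0, -5) = (-32.30, -5.000). On A1, H sits at bearing 90° from P; a 65° counterclockwise sweep puts E at bearing 155°, so E = P + 5.0·(cos 155°, sin 155°) = (-36.83, -2.887). The tangent condition forces PE to be normal to EC, so EC runs along (−sin 155°, cos 155°); with |EC| = 22.3, C = (-46.26, -23.10). Then |NC| = |C − N| = 51.70.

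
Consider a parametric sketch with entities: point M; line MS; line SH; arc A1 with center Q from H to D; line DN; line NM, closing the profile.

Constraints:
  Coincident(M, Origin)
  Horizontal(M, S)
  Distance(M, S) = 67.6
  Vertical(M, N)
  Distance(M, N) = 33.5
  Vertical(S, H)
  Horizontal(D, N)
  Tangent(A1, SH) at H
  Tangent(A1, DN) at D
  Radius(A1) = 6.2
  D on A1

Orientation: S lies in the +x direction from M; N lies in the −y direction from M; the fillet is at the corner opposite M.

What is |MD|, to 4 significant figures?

69.94

The virtual corner opposite M is at (67.60, -33.50). Tangency of A1 to SH means the radius QH is perpendicular to SH and the tangent condition forces QD to be normal to DN, with radius 6.2, so the center Q sits 6.2 in from both sides at Q = (61.40, -27.30). That places the tangent points at H = (67.60, -27.30) on SH and D = (61.40, -33.50) on DN. Then |MD| = |D − M| = 69.94.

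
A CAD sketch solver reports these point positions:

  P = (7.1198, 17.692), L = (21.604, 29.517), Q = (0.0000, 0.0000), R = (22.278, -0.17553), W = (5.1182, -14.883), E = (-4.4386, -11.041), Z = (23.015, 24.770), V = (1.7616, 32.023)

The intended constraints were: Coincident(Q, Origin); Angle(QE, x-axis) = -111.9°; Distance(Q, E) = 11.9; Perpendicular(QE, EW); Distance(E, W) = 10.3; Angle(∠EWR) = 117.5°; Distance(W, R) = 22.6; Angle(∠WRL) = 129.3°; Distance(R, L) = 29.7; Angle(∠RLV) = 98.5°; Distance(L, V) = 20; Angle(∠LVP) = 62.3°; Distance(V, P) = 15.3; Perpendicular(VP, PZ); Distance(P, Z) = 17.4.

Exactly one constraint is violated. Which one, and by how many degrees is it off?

Perpendicular(VP, PZ) — off by 3.50°.

Q = (0.00, 0.00) ✓; QE at -111.9° ✓; |QE| = 11.90 ✓; ∠(QE, EW) = 90.00° ✓; |EW| = 10.30 ✓; ∠EWR = 117.5° ✓; |WR| = 22.60 ✓; ∠WRL = 129.3° ✓; |RL| = 29.70 ✓; ∠RLV = 98.50° ✓; |LV| = 20.00 ✓; ∠LVP = 62.30° ✓; |VP| = 15.30 ✓; ∠(VP, PZ) = 93.50° ✗; |PZ| = 17.40 ✓.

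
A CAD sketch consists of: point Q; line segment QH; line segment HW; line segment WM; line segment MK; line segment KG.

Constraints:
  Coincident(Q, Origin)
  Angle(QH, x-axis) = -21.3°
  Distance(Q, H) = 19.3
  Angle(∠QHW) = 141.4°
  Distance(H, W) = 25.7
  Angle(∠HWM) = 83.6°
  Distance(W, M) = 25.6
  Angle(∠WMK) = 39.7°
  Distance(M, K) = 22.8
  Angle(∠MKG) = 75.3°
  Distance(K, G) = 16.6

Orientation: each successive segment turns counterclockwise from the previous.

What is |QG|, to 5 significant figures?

42.578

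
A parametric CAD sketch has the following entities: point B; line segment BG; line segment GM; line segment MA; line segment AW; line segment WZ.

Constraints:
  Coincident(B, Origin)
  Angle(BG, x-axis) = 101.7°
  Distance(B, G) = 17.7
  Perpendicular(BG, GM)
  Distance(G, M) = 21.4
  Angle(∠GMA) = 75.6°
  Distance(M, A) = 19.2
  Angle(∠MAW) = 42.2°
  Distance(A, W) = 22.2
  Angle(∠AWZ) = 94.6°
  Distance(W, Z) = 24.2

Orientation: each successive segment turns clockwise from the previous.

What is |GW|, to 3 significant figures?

6.36

∠GMA = 75.6° gives MA at -92.7° from the x-axis; with |MA| = 19.2, A = (16.5, 2.49). ∠MAW = 42.2° gives AW at 130° from the x-axis; with |AW| = 22.2, W = (2.34, 19.6). Then |GW| = |W − G| = 6.36.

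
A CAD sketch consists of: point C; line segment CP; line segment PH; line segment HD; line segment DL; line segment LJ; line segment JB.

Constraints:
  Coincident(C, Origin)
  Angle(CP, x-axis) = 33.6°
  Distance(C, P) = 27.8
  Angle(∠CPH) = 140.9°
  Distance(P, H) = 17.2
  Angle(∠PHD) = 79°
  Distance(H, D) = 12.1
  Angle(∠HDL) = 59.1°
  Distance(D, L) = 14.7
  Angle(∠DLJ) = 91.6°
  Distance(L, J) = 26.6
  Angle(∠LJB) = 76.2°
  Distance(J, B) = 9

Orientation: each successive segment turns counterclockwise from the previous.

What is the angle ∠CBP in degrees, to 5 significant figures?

8.1920°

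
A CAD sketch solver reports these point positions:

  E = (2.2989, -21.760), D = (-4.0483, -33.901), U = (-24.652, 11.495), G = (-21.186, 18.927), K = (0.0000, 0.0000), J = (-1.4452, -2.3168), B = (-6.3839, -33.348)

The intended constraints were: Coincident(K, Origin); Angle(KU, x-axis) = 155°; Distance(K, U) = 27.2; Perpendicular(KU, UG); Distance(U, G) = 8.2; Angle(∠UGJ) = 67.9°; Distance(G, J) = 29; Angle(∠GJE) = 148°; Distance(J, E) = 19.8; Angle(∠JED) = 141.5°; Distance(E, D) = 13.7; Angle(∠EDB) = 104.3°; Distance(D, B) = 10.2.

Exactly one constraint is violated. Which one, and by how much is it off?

Distance(D, B) = 10.2 — off by 7.80.

K = (0.00, 0.00) ✓; KU at 155.0° ✓; |KU| = 27.20 ✓; ∠(KU, UG) = 90.00° ✓; |UG| = 8.200 ✓; ∠UGJ = 67.90° ✓; |GJ| = 29.00 ✓; ∠GJE = 148.0° ✓; |JE| = 19.80 ✓; ∠JED = 141.5° ✓; |ED| = 13.70 ✓; ∠EDB = 104.3° ✓; |DB| = 2.400 ✗.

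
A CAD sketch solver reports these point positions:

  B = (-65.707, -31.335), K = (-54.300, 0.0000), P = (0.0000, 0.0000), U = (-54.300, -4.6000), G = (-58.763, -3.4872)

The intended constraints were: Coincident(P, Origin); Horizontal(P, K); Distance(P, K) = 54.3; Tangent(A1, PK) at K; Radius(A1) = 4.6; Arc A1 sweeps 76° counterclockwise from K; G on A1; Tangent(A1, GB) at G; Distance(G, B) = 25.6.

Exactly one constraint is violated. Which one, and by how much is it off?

Distance(G, B) = 25.6 — off by 3.10.

P = (0.00, 0.00) ✓; P.y = 0.00, K.y = 0.00 ✓; |PK| = 54.30 ✓; ∠(UK, KP) = 90.00° ✓; |UK| = 4.600 ✓; bearing(U→G) − bearing(U→K) = 76.00° ✓; |UG| = 4.600 ✓; ∠(UG, GB) = 90.00° ✓; |GB| = 28.70 ✗.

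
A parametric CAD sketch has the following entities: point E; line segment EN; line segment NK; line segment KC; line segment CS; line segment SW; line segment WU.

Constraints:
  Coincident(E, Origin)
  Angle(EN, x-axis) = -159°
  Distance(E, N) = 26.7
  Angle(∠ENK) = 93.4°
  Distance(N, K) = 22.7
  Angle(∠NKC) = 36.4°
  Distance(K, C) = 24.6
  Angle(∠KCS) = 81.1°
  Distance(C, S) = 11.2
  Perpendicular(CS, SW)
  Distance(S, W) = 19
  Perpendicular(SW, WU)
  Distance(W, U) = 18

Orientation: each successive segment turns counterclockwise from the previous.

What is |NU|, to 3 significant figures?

25.8

E is at the origin; EN runs at -159.0° with length 26.7, so N = (-24.9, -9.57). ∠ENK = 93.4° gives NK at -72.4° from the x-axis; with |NK| = 22.7, K = (-18.1, -31.2). ∠NKC = 36.4° gives KC at 71.2° from the x-axis; with |KC| = 24.6, C = (-10.1, -7.92). ∠KCS = 81.1° gives CS at 170° from the x-axis; with |CS| = 11.2, S = (-21.2, -5.99). The perpendicularity gives SW at right angles to CS, so SW runs at -99.9°; with |SW| = 19.0, W = (-24.4, -24.7). SW is perpendicular to WU, so WU runs at -9.90°; with |WU| = 18.0, U = (-6.70, -27.8). Then |NU| = |U − N| = 25.8.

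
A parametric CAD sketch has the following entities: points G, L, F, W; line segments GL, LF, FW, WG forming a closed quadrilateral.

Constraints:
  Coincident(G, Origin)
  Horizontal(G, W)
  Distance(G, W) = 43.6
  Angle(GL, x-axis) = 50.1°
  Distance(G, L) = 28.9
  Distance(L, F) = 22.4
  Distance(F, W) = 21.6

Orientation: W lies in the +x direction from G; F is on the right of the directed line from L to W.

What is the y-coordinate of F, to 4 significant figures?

0.04024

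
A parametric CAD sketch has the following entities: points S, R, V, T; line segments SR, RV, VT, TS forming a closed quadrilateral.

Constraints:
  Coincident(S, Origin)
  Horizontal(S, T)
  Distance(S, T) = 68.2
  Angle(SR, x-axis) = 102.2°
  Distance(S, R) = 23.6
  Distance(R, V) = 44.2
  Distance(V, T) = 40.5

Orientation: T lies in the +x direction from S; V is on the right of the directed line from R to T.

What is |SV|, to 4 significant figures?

28.84

S is at the origin; ST is horizontal with |ST| = 68.2 and T in +x, so T = (68.2, 0). SR runs at 102.2° with |SR| = 23.6, so R = (-4.987, 23.07). V is determined by |RV| = 44.2 and |VT| = 40.5 together: it lies at the intersection of circle(R, 44.2) and circle(T, 40.5). With |RT| = 76.74, the foot of the radical line on RT is 40.41 from R and the perpendicular offset is √(44.2² − 40.41²) = 17.91. Taking the right-of-RT solution: V = (28.17, -6.159).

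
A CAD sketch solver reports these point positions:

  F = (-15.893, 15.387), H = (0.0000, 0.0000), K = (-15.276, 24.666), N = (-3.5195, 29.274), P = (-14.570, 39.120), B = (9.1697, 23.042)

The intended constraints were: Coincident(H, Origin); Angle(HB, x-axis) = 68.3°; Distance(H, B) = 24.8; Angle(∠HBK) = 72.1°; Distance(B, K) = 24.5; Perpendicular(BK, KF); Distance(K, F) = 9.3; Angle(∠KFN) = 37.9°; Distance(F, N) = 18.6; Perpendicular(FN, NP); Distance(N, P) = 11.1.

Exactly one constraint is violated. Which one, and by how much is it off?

Distance(N, P) = 11.1 — off by 3.70.

H = (0.00, 0.00) ✓; HB at 68.30° ✓; |HB| = 24.80 ✓; ∠HBK = 72.10° ✓; |BK| = 24.50 ✓; ∠(BK, KF) = 90.00° ✓; |KF| = 9.299 ✓; ∠KFN = 37.90° ✓; |FN| = 18.60 ✓; ∠(FN, NP) = 90.00° ✓; |NP| = 14.80 ✗.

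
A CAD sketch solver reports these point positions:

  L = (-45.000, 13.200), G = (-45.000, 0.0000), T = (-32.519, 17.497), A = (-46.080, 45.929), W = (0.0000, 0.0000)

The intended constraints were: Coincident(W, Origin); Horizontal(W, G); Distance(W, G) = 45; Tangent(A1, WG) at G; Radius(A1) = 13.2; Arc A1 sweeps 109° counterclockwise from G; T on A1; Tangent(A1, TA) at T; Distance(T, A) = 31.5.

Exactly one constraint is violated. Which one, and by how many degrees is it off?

Tangent(A1, TA) at T — off by 6.50°.

W = (0.00, 0.00) ✓; W.y = 0.00, G.y = 0.00 ✓; |WG| = 45.00 ✓; ∠(LG, GW) = 90.00° ✓; |LG| = 13.20 ✓; bearing(L→T) − bearing(L→G) = 109.0° ✓; |LT| = 13.20 ✓; ∠(LT, TA) = 83.50° ✗; |TA| = 31.50 ✓.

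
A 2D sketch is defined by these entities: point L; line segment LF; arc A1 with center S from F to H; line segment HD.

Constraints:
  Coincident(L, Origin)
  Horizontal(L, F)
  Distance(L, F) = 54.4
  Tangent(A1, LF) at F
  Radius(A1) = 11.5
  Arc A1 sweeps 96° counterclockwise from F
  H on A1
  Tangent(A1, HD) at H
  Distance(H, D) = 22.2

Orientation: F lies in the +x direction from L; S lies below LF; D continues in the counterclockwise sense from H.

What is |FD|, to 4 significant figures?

35.96

L is at the origin; LF is horizontal with |LF| = 54.4 and F on the +x side, so F = (54.40, 0.000). Since A1 is tangent to LF there, SF ⟂ LF, so S = F + (0, -11.5) = (54.40, -11.50). On A1, F sits at bearing 90° from S; a 96° counterclockwise sweep puts H at bearing 186°, so H = S + 11.5·(cos 186°, sin 186°) = (42.96, -12.70). A1 meets HD tangentially, so SH is at right angles to HD, so HD runs along (−sin 186°, cos 186°); with |HD| = 22.2, D = (45.28, -34.78). Then |FD| = |D − F| = 35.96.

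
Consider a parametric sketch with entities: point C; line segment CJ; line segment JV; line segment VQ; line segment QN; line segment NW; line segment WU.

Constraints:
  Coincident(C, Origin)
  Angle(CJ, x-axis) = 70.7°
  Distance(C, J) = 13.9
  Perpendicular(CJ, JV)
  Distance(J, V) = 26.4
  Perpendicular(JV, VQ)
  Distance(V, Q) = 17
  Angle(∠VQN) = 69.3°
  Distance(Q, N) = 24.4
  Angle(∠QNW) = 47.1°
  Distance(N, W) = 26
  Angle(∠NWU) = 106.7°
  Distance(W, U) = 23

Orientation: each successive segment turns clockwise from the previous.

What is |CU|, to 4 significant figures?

42.58

C is at the origin; CJ runs at 70.7° with length 13.9, so J = (4.594, 13.12). CJ ⟂ JV, so JV runs at -19.30°; with |JV| = 26.4, V = (29.51, 4.393). JV ⟂ VQ, so VQ runs at -109.3°; with |VQ| = 17.0, Q = (23.89, -11.65). ∠VQN = 69.3° gives QN at 140.0° from the x-axis; with |QN| = 24.4, N = (5.200, 4.033). ∠QNW = 47.1° gives NW at 7.100° from the x-axis; with |NW| = 26.0, W = (31.00, 7.246). ∠NWU = 106.7° gives WU at -66.20° from the x-axis; with |WU| = 23.0, U = (40.28, -13.80). Then |CU| = |U − C| = 42.58.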